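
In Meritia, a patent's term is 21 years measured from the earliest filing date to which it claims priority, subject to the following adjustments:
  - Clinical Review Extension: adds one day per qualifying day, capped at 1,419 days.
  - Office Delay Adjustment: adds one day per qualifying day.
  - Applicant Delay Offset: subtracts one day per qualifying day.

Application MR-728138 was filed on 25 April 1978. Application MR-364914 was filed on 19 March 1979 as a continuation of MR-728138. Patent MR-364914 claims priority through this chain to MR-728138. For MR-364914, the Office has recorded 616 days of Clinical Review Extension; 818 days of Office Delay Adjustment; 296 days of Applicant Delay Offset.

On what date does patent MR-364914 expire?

Earliest priority filing: 25 April 1978.
Base term: 25 April 1978 + 21 years → 25 April 1999.
Clinical Review Extension: 616 days (within the 1419-day cap) → +616 days → 31 December 2000.
Office Delay Adjustment: +818 days → 29 March 2003.
Applicant Delay Offset: −296 days → 6 June 2002.

2002-06-06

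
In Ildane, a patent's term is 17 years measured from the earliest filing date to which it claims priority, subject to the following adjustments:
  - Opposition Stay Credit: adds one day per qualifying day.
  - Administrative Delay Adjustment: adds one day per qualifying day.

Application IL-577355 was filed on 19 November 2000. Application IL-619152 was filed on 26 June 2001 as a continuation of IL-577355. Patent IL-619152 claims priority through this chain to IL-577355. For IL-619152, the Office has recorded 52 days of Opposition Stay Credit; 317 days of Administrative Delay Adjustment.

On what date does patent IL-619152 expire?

2018-11-23

Earliest priority filing: 19 November 2000.
Base term: 19 November 2000 + 17 years → 19 November 2017.
Opposition Stay Credit: +52 days → 10 January 2018.
Administrative Delay Adjustment: +317 days → 23 November 2018.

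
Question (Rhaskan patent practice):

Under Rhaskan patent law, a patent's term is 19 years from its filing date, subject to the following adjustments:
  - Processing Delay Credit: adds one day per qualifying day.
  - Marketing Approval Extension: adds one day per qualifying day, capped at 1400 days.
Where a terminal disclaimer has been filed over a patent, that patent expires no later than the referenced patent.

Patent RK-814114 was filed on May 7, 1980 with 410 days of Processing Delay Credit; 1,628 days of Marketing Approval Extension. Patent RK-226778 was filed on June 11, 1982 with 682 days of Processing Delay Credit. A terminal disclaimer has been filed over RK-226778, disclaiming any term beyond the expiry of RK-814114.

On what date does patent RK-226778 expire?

Natural term of RK-226778:
  Base: filing + 19 years → 11 June 2001.
  Processing Delay Credit: +682 days → 24 April 2003.
Expiry of referenced patent RK-814114:
  Base: filing + 19 years → 7 May 1999.
  Processing Delay Credit: +410 days → 20 June 2000.
  Marketing Approval Extension: 1628 days claimed exceeds the 1400-day cap, so +1400 days → 20 April 2004.
Terminal disclaimer: RK-226778 expires on the earlier of 24 April 2003 and 20 April 2004.

2003-04-24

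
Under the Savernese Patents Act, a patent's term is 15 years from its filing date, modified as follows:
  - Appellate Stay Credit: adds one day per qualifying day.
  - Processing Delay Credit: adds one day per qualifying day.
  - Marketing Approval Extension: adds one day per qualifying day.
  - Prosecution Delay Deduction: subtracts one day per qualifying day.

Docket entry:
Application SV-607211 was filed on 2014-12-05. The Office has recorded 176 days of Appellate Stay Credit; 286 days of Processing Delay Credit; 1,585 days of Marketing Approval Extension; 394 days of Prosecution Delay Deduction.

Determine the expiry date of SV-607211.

2034-06-15

Base term: filing date + 15 years → 5 December 2029.
Appellate Stay Credit: +176 days → 30 May 2030.
Processing Delay Credit: +286 days → 12 March 2031.
Marketing Approval Extension: +1585 days → 14 July 2035.
Prosecution Delay Deduction: −394 days → 15 June 2034.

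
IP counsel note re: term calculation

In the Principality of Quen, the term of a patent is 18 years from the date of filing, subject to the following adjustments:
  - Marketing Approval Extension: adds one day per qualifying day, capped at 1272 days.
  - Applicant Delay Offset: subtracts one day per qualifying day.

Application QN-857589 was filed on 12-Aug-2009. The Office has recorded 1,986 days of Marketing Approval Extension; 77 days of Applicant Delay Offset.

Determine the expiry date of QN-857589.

Base term: filing date + 18 years → 12 August 2027.
Marketing Approval Extension: 1986 days claimed exceeds the 1272-day cap, so +1272 days → 4 February 2031.
Applicant Delay Offset: −77 days → 19 November 2030.

2030-11-19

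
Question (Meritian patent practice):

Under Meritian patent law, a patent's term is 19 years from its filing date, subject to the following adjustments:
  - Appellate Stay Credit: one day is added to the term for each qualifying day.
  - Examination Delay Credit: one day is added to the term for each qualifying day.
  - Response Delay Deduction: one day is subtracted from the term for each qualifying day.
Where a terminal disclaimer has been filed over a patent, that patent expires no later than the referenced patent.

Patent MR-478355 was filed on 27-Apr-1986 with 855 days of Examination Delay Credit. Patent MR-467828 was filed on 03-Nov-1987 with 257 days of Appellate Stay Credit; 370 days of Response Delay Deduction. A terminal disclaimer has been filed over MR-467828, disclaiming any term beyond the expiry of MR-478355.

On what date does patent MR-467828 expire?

July 13, 2006

Natural term of MR-467828:
  Base: filing + 19 years → 3 November 2006.
  Appellate Stay Credit: +257 days → 18 July 2007.
  Response Delay Deduction: −370 days → 13 July 2006.
Expiry of referenced patent MR-478355:
  Base: filing + 19 years → 27 April 2005.
  Examination Delay Credit: +855 days → 30 August 2007.
Terminal disclaimer: MR-467828 expires on the earlier of 13 July 2006 and 30 August 2007.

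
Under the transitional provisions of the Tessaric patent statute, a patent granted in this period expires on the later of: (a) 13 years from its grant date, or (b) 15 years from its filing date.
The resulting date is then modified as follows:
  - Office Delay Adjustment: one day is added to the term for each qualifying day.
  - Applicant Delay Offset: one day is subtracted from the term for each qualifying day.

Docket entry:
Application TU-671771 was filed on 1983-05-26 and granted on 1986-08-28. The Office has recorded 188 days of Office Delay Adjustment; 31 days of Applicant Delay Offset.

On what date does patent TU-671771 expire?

February 1, 2000

(a) grant + 13 years → 28 August 1999.
(b) filing + 15 years → 26 May 1998.
Later of the two: 28 August 1999.
Office Delay Adjustment: +188 days → 3 March 2000.
Applicant Delay Offset: −31 days → 1 February 2000.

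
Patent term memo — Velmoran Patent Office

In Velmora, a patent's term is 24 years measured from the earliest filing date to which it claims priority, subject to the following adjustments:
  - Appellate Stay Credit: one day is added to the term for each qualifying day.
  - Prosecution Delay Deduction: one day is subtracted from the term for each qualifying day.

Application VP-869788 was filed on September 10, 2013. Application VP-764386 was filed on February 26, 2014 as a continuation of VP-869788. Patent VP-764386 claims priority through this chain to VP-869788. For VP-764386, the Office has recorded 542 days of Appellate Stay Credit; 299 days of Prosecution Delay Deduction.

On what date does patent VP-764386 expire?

May 11, 2038

Earliest priority filing: 10 September 2013.
Base term: 10 September 2013 + 24 years → 10 September 2037.
Appellate Stay Credit: +542 days → 6 March 2039.
Prosecution Delay Deduction: −299 days → 11 May 2038.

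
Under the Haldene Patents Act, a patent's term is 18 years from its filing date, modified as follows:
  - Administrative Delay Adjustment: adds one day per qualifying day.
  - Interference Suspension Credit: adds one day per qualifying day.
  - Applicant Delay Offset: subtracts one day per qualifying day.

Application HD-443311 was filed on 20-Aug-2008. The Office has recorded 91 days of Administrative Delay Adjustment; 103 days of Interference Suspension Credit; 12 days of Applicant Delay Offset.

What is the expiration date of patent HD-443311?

2027-02-18

Base term: filing date + 18 years → 20 August 2026.
Administrative Delay Adjustment: +91 days → 19 November 2026.
Interference Suspension Credit: +103 days → 2 March 2027.
Applicant Delay Offset: −12 days → 18 February 2027.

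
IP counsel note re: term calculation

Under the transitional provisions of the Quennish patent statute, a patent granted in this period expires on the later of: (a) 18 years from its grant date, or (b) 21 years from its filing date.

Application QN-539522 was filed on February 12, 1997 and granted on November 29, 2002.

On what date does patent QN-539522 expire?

November 29, 2020

(a) grant + 18 years → 29 November 2020.
(b) filing + 21 years → 12 February 2018.
Later of the two: 29 November 2020.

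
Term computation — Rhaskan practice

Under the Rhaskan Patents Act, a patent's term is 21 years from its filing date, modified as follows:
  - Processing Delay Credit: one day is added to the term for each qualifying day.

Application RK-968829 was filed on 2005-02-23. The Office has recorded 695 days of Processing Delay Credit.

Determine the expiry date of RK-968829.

Base term: filing date + 21 years → 23 February 2026.
Processing Delay Credit: +695 days → 19 January 2028.

2028-01-19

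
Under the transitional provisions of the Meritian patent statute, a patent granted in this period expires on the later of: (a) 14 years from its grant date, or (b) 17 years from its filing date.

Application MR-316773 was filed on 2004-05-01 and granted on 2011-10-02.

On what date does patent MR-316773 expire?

October 2, 2025

(a) grant + 14 years → 2 October 2025.
(b) filing + 17 years → 1 May 2021.
Later of the two: 2 October 2025.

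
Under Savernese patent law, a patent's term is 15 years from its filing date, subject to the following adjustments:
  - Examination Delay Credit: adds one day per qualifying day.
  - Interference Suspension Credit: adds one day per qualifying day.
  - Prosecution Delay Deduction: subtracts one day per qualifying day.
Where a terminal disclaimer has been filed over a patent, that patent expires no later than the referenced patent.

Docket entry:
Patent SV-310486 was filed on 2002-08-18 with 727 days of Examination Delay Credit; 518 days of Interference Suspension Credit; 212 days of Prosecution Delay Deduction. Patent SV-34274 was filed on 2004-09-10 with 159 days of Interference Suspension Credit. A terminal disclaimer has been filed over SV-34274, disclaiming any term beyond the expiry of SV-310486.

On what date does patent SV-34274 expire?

Natural term of SV-34274:
  Base: filing + 15 years → 10 September 2019.
  Interference Suspension Credit: +159 days → 16 February 2020.
Expiry of referenced patent SV-310486:
  Base: filing + 15 years → 18 August 2017.
  Examination Delay Credit: +727 days → 15 August 2019.
  Interference Suspension Credit: +518 days → 14 January 2021.
  Prosecution Delay Deduction: −212 days → 16 June 2020.
Terminal disclaimer: SV-34274 expires on the earlier of 16 February 2020 and 16 June 2020.

2020-02-16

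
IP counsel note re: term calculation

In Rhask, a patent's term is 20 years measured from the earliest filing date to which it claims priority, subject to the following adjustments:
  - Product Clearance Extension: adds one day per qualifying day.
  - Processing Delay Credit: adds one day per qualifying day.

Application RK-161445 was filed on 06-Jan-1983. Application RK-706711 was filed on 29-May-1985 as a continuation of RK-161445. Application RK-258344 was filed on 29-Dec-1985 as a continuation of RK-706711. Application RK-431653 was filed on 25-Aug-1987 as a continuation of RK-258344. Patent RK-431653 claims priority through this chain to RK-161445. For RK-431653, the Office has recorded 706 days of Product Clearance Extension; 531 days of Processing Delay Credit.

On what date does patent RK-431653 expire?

Earliest priority filing: 6 January 1983.
Base term: 6 January 1983 + 20 years → 6 January 2003.
Product Clearance Extension: +706 days → 12 December 2004.
Processing Delay Credit: +531 days → 27 May 2006.

May 27, 2006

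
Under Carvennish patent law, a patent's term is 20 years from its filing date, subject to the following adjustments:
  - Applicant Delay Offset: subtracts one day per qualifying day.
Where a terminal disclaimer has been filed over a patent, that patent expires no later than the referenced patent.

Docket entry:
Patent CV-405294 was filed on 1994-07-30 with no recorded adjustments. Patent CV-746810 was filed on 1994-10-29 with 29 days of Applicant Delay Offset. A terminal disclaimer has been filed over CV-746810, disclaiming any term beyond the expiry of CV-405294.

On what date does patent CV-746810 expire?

2014-07-30

Natural term of CV-746810:
  Base: filing + 20 years → 29 October 2014.
  Applicant Delay Offset: −29 days → 30 September 2014.
Expiry of referenced patent CV-405294:
  Base: filing + 20 years → 30 July 2014.
Terminal disclaimer: CV-746810 expires on the earlier of 30 September 2014 and 30 July 2014.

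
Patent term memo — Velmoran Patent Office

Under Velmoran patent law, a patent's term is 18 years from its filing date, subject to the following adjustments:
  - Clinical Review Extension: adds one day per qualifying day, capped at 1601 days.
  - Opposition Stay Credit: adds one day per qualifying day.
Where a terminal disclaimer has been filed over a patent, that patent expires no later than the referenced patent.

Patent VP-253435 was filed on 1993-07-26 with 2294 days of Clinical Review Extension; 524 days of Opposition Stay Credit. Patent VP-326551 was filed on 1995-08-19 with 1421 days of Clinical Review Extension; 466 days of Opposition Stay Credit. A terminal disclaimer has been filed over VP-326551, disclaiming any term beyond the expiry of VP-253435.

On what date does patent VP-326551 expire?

Natural term of VP-326551:
  Base: filing + 18 years → 19 August 2013.
  Clinical Review Extension: 1421 days (within the 1601-day cap) → +1421 days → 10 July 2017.
  Opposition Stay Credit: +466 days → 19 October 2018.
Expiry of referenced patent VP-253435:
  Base: filing + 18 years → 26 July 2011.
  Clinical Review Extension: 2294 days claimed exceeds the 1601-day cap, so +1601 days → 13 December 2015.
  Opposition Stay Credit: +524 days → 20 May 2017.
Terminal disclaimer: VP-326551 expires on the earlier of 19 October 2018 and 20 May 2017.

May 20, 2017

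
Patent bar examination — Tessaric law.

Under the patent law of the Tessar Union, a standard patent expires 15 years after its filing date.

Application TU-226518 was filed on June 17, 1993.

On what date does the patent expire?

2008-06-17

Filing date + 15 years → 17 June 2008.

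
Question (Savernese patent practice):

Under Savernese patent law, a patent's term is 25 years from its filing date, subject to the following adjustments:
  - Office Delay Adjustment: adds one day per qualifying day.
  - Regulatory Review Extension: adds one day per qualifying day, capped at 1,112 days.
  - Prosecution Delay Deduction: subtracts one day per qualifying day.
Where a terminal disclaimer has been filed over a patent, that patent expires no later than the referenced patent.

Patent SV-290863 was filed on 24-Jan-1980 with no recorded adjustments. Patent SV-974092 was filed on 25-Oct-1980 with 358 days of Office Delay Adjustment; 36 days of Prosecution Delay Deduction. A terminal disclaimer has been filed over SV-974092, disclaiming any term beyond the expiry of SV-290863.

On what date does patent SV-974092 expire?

Natural term of SV-974092:
  Base: filing + 25 years → 25 October 2005.
  Office Delay Adjustment: +358 days → 18 October 2006.
  Prosecution Delay Deduction: −36 days → 12 September 2006.
Expiry of referenced patent SV-290863:
  Base: filing + 25 years → 24 January 2005.
Terminal disclaimer: SV-974092 expires on the earlier of 12 September 2006 and 24 January 2005.

2005-01-24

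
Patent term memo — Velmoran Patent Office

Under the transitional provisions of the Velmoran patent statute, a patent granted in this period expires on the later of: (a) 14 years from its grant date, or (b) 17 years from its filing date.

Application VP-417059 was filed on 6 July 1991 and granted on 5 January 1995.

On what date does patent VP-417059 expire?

(a) grant + 14 years → 5 January 2009.
(b) filing + 17 years → 6 July 2008.
Later of the two: 5 January 2009.

2009-01-05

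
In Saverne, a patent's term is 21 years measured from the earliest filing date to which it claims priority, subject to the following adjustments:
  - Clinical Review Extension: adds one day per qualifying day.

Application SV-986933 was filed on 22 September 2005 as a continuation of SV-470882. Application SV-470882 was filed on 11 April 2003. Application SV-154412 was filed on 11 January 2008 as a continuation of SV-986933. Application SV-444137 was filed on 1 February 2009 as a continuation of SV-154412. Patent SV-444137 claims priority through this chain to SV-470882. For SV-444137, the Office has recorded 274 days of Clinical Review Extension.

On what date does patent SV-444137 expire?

Earliest priority filing: 11 April 2003.
Base term: 11 April 2003 + 21 years → 11 April 2024.
Clinical Review Extension: +274 days → 10 January 2025.

2025-01-10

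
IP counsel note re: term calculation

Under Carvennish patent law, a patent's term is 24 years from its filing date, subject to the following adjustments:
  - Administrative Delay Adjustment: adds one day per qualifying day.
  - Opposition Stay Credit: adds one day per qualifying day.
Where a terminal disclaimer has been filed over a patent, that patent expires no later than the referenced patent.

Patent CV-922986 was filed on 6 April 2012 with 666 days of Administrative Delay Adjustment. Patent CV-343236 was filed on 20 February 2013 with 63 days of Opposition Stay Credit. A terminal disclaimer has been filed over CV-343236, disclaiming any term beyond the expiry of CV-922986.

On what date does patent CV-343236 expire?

Natural term of CV-343236:
  Base: filing + 24 years → 20 February 2037.
  Opposition Stay Credit: +63 days → 24 April 2037.
Expiry of referenced patent CV-922986:
  Base: filing + 24 years → 6 April 2036.
  Administrative Delay Adjustment: +666 days → 1 February 2038.
Terminal disclaimer: CV-343236 expires on the earlier of 24 April 2037 and 1 February 2038.

2037-04-24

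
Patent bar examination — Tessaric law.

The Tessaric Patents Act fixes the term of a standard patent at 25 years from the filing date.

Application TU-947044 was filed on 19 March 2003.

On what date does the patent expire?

March 19, 2028

Filing date + 25 years → 19 March 2028.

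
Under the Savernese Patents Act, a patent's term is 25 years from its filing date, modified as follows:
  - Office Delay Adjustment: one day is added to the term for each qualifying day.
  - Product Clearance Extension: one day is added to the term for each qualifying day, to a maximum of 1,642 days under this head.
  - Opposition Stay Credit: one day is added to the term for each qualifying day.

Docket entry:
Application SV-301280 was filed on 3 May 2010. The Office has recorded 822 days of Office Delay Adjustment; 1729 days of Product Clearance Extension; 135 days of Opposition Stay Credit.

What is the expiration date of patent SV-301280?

June 14, 2042

Base term: filing date + 25 years → 3 May 2035.
Office Delay Adjustment: +822 days → 2 August 2037.
Product Clearance Extension: 1729 days claimed exceeds the 1642-day cap, so +1642 days → 30 January 2042.
Opposition Stay Credit: +135 days → 14 June 2042.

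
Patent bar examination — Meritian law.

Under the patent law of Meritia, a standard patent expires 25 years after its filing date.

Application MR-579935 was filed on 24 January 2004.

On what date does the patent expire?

2029-01-24

Filing date + 25 years → 24 January 2029.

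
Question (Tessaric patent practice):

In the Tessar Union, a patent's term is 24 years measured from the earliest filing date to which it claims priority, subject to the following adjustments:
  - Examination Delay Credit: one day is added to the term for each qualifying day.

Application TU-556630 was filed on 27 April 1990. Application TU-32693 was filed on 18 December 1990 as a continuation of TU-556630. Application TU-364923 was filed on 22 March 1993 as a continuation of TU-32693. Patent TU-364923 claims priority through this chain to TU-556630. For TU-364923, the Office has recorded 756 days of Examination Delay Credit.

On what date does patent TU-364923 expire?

Earliest priority filing: 27 April 1990.
Base term: 27 April 1990 + 24 years → 27 April 2014.
Examination Delay Credit: +756 days → 22 May 2016.

May 22, 2016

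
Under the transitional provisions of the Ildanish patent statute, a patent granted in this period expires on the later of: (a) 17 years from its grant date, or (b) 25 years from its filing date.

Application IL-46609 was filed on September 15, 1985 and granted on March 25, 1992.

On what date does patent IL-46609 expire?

(a) grant + 17 years → 25 March 2009.
(b) filing + 25 years → 15 September 2010.
Later of the two: 15 September 2010.

September 15, 2010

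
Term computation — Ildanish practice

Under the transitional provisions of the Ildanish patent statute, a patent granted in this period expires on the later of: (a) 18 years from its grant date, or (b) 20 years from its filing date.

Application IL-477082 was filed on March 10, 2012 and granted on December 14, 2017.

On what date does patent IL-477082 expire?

(a) grant + 18 years → 14 December 2035.
(b) filing + 20 years → 10 March 2032.
Later of the two: 14 December 2035.

2035-12-14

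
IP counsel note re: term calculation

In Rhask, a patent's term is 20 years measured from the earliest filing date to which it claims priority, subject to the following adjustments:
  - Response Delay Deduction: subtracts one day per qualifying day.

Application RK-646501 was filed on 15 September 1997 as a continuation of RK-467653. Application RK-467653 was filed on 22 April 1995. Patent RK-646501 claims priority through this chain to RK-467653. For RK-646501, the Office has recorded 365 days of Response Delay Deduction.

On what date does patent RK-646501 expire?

2014-04-22

Earliest priority filing: 22 April 1995.
Base term: 22 April 1995 + 20 years → 22 April 2015.
Response Delay Deduction: −365 days → 22 April 2014.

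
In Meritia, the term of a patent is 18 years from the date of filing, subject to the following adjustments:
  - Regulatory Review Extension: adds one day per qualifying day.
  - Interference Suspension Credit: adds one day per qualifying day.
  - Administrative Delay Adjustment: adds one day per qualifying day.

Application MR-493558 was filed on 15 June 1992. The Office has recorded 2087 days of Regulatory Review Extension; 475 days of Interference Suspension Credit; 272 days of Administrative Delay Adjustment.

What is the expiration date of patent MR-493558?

Base term: filing date + 18 years → 15 June 2010.
Regulatory Review Extension: +2087 days → 2 March 2016.
Interference Suspension Credit: +475 days → 20 June 2017.
Administrative Delay Adjustment: +272 days → 19 March 2018.

March 19, 2018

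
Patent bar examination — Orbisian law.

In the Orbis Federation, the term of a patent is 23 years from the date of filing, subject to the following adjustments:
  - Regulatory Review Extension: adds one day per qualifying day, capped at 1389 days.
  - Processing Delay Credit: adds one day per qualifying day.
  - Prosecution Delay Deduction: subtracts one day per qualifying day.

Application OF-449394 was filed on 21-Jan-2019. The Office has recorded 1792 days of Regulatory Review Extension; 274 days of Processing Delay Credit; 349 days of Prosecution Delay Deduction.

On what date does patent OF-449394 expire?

August 27, 2045

Base term: filing date + 23 years → 21 January 2042.
Regulatory Review Extension: 1792 days claimed exceeds the 1389-day cap, so +1389 days → 10 November 2045.
Processing Delay Credit: +274 days → 11 August 2046.
Prosecution Delay Deduction: −349 days → 27 August 2045.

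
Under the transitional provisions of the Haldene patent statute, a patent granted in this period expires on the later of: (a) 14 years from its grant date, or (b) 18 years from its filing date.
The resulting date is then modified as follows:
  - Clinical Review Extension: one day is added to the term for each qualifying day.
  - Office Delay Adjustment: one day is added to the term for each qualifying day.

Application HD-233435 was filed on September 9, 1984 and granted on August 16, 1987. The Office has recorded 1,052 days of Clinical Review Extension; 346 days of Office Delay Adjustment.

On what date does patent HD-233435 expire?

(a) grant + 14 years → 16 August 2001.
(b) filing + 18 years → 9 September 2002.
Later of the two: 9 September 2002.
Clinical Review Extension: +1052 days → 27 July 2005.
Office Delay Adjustment: +346 days → 8 July 2006.

2006-07-08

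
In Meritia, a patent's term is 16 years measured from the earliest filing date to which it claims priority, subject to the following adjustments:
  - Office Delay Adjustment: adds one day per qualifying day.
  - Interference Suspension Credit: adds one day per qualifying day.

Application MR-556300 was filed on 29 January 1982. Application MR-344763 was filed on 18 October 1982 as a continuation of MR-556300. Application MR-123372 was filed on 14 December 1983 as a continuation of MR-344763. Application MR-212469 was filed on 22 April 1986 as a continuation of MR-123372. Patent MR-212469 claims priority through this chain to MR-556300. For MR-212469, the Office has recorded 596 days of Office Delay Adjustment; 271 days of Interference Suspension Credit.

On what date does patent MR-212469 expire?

Earliest priority filing: 29 January 1982.
Base term: 29 January 1982 + 16 years → 29 January 1998.
Office Delay Adjustment: +596 days → 17 September 1999.
Interference Suspension Credit: +271 days → 14 June 2000.

June 14, 2000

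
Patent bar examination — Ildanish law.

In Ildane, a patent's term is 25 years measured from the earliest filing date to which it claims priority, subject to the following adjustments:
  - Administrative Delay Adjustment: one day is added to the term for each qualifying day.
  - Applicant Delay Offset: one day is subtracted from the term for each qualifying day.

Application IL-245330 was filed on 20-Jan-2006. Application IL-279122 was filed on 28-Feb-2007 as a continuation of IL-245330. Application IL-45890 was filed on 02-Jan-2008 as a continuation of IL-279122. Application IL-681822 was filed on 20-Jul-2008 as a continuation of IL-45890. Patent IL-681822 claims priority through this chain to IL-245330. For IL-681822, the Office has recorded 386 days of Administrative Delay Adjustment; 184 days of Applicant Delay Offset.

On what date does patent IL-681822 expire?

August 10, 2031

Earliest priority filing: 20 January 2006.
Base term: 20 January 2006 + 25 years → 20 January 2031.
Administrative Delay Adjustment: +386 days → 10 February 2032.
Applicant Delay Offset: −184 days → 10 August 2031.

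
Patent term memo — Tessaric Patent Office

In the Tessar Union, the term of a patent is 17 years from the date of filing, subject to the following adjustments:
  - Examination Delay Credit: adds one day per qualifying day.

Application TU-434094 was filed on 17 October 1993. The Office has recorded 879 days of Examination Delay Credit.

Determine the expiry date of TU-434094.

Base term: filing date + 17 years → 17 October 2010.
Examination Delay Credit: +879 days → 14 March 2013.

March 14, 2013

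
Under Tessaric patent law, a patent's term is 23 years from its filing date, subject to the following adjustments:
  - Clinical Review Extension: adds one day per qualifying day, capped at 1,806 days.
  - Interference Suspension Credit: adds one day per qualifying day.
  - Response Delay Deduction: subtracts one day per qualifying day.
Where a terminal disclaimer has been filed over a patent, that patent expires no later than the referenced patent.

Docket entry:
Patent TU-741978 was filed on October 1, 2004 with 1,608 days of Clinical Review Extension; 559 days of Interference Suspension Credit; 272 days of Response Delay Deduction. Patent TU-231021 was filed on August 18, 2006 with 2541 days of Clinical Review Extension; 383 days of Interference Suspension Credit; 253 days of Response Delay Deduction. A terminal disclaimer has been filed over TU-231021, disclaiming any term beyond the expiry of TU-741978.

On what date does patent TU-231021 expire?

Natural term of TU-231021:
  Base: filing + 23 years → 18 August 2029.
  Clinical Review Extension: 2541 days claimed exceeds the 1806-day cap, so +1806 days → 29 July 2034.
  Interference Suspension Credit: +383 days → 16 August 2035.
  Response Delay Deduction: −253 days → 6 December 2034.
Expiry of referenced patent TU-741978:
  Base: filing + 23 years → 1 October 2027.
  Clinical Review Extension: 1608 days (within the 1806-day cap) → +1608 days → 25 February 2032.
  Interference Suspension Credit: +559 days → 6 September 2033.
  Response Delay Deduction: −272 days → 8 December 2032.
Terminal disclaimer: TU-231021 expires on the earlier of 6 December 2034 and 8 December 2032.

December 8, 2032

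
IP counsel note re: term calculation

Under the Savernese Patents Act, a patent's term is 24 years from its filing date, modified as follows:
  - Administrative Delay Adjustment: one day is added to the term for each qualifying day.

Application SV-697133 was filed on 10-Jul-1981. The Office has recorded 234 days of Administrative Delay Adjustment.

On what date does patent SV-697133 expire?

2006-03-01

Base term: filing date + 24 years → 10 July 2005.
Administrative Delay Adjustment: +234 days → 1 March 2006.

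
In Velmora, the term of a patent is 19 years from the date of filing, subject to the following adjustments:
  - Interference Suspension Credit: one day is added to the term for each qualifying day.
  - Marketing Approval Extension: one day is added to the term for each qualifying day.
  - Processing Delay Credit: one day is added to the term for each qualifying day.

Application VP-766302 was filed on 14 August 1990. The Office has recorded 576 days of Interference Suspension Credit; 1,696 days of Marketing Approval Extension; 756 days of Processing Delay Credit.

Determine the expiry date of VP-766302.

November 28, 2017

Base term: filing date + 19 years → 14 August 2009.
Interference Suspension Credit: +576 days → 13 March 2011.
Marketing Approval Extension: +1696 days → 3 November 2015.
Processing Delay Credit: +756 days → 28 November 2017.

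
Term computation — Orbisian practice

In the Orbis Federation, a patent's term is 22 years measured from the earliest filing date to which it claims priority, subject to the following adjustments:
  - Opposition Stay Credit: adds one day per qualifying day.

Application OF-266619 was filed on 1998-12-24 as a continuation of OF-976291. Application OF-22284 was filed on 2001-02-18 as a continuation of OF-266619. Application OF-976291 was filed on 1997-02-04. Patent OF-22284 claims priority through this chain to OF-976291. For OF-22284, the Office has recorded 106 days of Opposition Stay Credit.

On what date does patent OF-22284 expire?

Earliest priority filing: 4 February 1997.
Base term: 4 February 1997 + 22 years → 4 February 2019.
Opposition Stay Credit: +106 days → 21 May 2019.

May 21, 2019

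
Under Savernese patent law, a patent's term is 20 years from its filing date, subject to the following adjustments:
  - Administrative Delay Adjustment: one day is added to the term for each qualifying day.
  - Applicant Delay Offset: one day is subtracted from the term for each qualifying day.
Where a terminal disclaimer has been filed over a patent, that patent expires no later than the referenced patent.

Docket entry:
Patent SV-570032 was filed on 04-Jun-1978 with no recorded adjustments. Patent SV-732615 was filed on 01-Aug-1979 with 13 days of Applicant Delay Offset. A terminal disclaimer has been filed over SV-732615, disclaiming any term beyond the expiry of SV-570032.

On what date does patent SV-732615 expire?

1998-06-04

Natural term of SV-732615:
  Base: filing + 20 years → 1 August 1999.
  Applicant Delay Offset: −13 days → 19 July 1999.
Expiry of referenced patent SV-570032:
  Base: filing + 20 years → 4 June 1998.
Terminal disclaimer: SV-732615 expires on the earlier of 19 July 1999 and 4 June 1998.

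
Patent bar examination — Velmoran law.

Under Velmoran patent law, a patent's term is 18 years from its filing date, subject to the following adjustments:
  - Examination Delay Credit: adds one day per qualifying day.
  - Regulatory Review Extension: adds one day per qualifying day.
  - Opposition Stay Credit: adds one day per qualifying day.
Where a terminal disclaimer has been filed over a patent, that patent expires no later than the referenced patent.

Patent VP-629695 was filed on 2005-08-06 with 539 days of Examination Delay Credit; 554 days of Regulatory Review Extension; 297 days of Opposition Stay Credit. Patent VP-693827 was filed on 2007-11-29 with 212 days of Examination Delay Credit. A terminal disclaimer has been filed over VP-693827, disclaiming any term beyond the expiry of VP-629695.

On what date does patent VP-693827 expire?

Natural term of VP-693827:
  Base: filing + 18 years → 29 November 2025.
  Examination Delay Credit: +212 days → 29 June 2026.
Expiry of referenced patent VP-629695:
  Base: filing + 18 years → 6 August 2023.
  Examination Delay Credit: +539 days → 26 January 2025.
  Regulatory Review Extension: +554 days → 3 August 2026.
  Opposition Stay Credit: +297 days → 27 May 2027.
Terminal disclaimer: VP-693827 expires on the earlier of 29 June 2026 and 27 May 2027.

2026-06-29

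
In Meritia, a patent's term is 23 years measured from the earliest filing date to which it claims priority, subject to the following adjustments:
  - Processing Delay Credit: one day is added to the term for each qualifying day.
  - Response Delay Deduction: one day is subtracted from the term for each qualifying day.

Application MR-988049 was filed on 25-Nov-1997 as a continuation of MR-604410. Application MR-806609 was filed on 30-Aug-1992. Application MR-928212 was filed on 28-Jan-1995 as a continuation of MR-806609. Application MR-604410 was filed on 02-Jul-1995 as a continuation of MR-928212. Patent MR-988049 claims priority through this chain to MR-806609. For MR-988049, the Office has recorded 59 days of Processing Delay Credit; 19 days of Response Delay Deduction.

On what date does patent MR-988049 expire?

Earliest priority filing: 30 August 1992.
Base term: 30 August 1992 + 23 years → 30 August 2015.
Processing Delay Credit: +59 days → 28 October 2015.
Response Delay Deduction: −19 days → 9 October 2015.

2015-10-09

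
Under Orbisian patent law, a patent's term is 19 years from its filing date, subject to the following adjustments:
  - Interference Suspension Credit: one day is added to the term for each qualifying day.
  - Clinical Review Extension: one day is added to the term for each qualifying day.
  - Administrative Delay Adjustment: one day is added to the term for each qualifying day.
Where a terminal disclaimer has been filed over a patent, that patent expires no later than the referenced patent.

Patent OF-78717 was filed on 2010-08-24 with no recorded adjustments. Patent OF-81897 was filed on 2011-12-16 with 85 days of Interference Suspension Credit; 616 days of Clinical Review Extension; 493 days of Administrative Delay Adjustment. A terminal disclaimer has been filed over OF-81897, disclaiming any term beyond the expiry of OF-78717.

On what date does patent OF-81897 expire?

2029-08-24

Natural term of OF-81897:
  Base: filing + 19 years → 16 December 2030.
  Interference Suspension Credit: +85 days → 11 March 2031.
  Clinical Review Extension: +616 days → 16 November 2032.
  Administrative Delay Adjustment: +493 days → 24 March 2034.
Expiry of referenced patent OF-78717:
  Base: filing + 19 years → 24 August 2029.
Terminal disclaimer: OF-81897 expires on the earlier of 24 March 2034 and 24 August 2029.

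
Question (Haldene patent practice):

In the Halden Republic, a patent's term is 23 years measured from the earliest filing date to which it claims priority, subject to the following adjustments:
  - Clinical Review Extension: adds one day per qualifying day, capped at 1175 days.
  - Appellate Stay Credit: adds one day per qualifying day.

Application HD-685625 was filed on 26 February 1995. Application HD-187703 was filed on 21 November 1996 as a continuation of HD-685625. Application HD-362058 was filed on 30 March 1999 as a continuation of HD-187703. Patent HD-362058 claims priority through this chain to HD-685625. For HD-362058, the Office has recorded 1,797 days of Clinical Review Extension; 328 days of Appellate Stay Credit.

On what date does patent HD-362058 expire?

Earliest priority filing: 26 February 1995.
Base term: 26 February 1995 + 23 years → 26 February 2018.
Clinical Review Extension: 1797 days claimed exceeds the 1175-day cap, so +1175 days → 16 May 2021.
Appellate Stay Credit: +328 days → 9 April 2022.

April 9, 2022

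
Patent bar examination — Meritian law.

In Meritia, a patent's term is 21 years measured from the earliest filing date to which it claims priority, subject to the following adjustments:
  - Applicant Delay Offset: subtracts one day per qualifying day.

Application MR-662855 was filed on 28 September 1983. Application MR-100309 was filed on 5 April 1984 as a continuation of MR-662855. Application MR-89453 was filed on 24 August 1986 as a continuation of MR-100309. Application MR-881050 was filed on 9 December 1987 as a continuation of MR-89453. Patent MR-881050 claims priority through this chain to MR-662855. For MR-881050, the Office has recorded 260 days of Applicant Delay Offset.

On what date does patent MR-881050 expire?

Earliest priority filing: 28 September 1983.
Base term: 28 September 1983 + 21 years → 28 September 2004.
Applicant Delay Offset: −260 days → 12 January 2004.

January 12, 2004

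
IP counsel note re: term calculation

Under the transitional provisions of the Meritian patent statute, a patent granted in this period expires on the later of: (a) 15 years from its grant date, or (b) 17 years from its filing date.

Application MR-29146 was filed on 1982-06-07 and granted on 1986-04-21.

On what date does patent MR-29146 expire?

(a) grant + 15 years → 21 April 2001.
(b) filing + 17 years → 7 June 1999.
Later of the two: 21 April 2001.

April 21, 2001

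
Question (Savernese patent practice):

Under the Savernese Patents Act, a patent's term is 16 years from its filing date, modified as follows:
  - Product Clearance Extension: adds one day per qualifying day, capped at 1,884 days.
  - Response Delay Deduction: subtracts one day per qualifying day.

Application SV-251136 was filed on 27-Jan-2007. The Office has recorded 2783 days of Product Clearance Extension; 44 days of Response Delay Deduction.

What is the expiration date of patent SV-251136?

Base term: filing date + 16 years → 27 January 2023.
Product Clearance Extension: 2783 days claimed exceeds the 1884-day cap, so +1884 days → 25 March 2028.
Response Delay Deduction: −44 days → 10 February 2028.

February 10, 2028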